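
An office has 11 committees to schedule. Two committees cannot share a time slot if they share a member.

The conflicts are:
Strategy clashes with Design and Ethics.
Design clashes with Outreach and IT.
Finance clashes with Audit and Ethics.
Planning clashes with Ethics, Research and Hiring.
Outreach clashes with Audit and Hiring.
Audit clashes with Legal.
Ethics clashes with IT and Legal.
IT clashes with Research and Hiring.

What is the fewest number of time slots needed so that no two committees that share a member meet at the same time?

Ethics and Legal conflict, so at least 2 time slots are needed.
2 time slots suffice: time slot 1 → {Design, Audit, Ethics, Research, Hiring}; time slot 2 → {Strategy, Finance, Planning, Outreach, IT, Legal}. Each listed conflict is separated.

2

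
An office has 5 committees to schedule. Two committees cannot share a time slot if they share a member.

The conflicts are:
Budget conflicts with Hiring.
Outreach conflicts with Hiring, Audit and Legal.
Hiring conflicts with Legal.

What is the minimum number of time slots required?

3

Outreach, Hiring, Legal pairwise conflict, so at least 3 time slots are needed.
3 time slots suffice: time slot 1 → {Hiring, Audit}; time slot 2 → {Budget, Outreach}; time slot 3 → {Legal}. No two conflicting committees share a time slot.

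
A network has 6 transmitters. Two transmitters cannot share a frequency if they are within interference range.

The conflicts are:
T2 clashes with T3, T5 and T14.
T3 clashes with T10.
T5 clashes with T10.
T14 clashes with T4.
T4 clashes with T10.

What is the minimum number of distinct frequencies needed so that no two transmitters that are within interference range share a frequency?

3

The cycle T14-T2-T5-T10-T4-T14 has odd length 5, so it cannot be 2-colored; at least 3 frequencies are needed.
3 frequencies suffice: frequency 1 → {T2, T10}; frequency 2 → {T3, T5, T4}; frequency 3 → {T14}. Every pair that conflicts lands in different frequencies.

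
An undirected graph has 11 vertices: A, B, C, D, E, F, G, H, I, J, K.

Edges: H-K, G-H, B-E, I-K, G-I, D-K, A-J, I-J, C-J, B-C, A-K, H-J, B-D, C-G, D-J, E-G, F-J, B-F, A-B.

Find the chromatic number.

H and J are adjacent, so at least 2 colors are needed.
2 colors suffice: A=2, B=1, C=2, D=2, E=2, F=2, G=1, H=2, I=2, J=1, K=1. No two adjacent vertices share a color.

2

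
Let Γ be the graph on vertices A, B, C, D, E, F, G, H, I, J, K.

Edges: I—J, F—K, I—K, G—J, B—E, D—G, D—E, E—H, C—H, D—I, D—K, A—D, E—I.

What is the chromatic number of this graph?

3

D, E, I are mutually adjacent, so at least 3 colors are needed.
3 colors suffice: color 1 → {B, D, F, H, J}; color 2 → {A, C, E, G, K}; color 3 → {I}. Each edge has distinct colors on its endpoints.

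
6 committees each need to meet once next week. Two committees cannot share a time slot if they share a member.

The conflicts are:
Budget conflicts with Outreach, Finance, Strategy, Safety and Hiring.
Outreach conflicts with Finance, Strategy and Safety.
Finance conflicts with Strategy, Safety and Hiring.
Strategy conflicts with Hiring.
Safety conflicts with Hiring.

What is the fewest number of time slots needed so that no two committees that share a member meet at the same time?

Budget, Finance, Strategy, Hiring pairwise conflict, so at least 4 time slots are needed.
4 time slots suffice: time slot 1 → {Budget}; time slot 2 → {Finance}; time slot 3 → {Outreach, Hiring}; time slot 4 → {Strategy, Safety}. Each listed conflict is separated.

4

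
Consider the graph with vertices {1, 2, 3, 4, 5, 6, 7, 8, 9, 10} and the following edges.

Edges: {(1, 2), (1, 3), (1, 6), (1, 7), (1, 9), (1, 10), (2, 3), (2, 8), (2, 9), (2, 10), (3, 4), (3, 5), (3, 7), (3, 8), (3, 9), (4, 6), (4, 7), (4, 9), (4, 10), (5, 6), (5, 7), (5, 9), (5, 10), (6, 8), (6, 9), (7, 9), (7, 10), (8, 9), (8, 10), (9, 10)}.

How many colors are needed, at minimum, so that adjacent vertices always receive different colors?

5, 7, 9, 10 are pairwise adjacent (a clique of size 4), so at least 4 colors are needed.
A valid assignment using 4 colors: 1=c, 2=d, 3=b, 4=c, 5=c, 6=b, 7=d, 8=c, 9=a, 10=b. No two adjacent vertices share a color.

4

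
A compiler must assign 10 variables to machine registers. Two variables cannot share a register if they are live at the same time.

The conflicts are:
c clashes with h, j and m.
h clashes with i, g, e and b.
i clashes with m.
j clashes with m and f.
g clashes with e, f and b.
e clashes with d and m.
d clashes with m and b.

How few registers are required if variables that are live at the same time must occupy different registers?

e, d, m all conflict with each other, so at least 3 registers are needed.
Using 3 registers: c=2, h=1, i=2, j=3, g=3, e=2, d=3, m=1, f=1, b=2. Every pair that conflicts lands in different registers.

3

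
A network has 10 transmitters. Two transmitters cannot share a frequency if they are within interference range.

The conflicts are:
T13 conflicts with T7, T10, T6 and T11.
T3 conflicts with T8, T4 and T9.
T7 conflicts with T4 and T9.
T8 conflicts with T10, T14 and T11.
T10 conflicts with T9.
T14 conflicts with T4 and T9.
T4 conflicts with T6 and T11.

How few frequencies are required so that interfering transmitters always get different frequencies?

T4 and T6 conflict, so at least 2 frequencies are needed.
Using 2 frequencies: T13=1, T3=2, T7=2, T8=1, T10=2, T14=2, T4=1, T9=1, T6=2, T11=2. No two conflicting transmitters share a frequency.

2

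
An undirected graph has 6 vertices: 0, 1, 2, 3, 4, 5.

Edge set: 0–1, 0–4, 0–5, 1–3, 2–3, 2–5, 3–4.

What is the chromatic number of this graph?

The cycle 5-0-4-3-2-5 has odd length 5, so it cannot be 2-colored; at least 3 colors are needed.
3 colors suffice: color red → {0, 3}; color blue → {1, 4, 5}; color green → {2}. Every edge joins two different colors.

3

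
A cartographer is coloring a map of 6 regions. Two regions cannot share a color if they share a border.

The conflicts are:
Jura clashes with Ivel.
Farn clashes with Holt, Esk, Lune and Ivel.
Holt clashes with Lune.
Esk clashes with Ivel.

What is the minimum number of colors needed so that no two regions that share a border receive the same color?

Farn, Esk, Ivel pairwise conflict, so at least 3 colors are needed.
3 colors suffice: Jura=1, Farn=1, Holt=3, Esk=3, Lune=2, Ivel=2. Every pair that conflicts lands in different colors.

3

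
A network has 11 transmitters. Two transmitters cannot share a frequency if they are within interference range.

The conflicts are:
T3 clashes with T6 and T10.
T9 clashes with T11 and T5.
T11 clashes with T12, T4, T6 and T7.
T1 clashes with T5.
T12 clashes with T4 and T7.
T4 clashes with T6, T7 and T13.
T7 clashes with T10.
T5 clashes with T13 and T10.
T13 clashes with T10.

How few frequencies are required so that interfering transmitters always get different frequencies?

4

T11, T12, T4, T7 all conflict with each other, so at least 4 frequencies are needed.
Using 4 frequencies: T3=1, T9=2, T11=1, T1=2, T12=4, T4=2, T6=3, T7=3, T5=1, T13=3, T10=2. Every pair that conflicts lands in different frequencies.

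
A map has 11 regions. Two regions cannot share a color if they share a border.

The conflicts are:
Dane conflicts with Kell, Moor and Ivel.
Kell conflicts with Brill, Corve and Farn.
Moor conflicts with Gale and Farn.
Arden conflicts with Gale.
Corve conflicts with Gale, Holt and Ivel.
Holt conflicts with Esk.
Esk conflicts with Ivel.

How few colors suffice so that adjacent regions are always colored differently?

3

The cycle Moor-Gale-Corve-Kell-Farn-Moor has odd length 5, so it cannot be 2-colored; at least 3 colors are needed.
One proper 3-coloring: Dane=2, Kell=1, Brill=2, Moor=3, Arden=2, Corve=2, Gale=1, Farn=2, Holt=1, Esk=2, Ivel=1. Each listed conflict is separated.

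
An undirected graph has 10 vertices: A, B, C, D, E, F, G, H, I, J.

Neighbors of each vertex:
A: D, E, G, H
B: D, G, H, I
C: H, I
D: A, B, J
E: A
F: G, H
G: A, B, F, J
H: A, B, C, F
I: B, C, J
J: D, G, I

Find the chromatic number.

A and E are adjacent, so at least 2 colors are needed.
2 colors suffice: color 1 → {D, E, G, H, I}; color 2 → {A, B, C, F, J}. No two adjacent vertices share a color.

2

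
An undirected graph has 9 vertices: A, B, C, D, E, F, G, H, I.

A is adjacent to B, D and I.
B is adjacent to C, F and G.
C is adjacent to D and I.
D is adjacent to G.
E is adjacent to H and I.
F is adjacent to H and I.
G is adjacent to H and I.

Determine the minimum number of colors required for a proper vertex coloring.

2

E and I are adjacent, so at least 2 colors are needed.
One proper 2-coloring: A=blue, B=red, C=blue, D=red, E=blue, F=blue, G=blue, H=red, I=red. Every edge joins two different colors.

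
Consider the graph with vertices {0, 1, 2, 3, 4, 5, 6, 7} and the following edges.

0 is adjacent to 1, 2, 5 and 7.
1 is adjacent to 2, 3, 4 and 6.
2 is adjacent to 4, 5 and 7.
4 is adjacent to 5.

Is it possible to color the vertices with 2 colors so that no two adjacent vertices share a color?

1, 2, 4 form a triangle, so at least 3 colors are needed.
So 2 colors are not enough.

No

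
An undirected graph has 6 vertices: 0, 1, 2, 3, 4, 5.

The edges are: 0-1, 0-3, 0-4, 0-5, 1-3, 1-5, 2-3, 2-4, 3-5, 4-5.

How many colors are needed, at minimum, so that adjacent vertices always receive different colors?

0, 1, 3, 5 form a clique, so at least 4 colors are needed.
4 colors suffice: color red → {0, 2}; color blue → {3, 4}; color green → {5}; color yellow → {1}. Every edge joins two different colors.

4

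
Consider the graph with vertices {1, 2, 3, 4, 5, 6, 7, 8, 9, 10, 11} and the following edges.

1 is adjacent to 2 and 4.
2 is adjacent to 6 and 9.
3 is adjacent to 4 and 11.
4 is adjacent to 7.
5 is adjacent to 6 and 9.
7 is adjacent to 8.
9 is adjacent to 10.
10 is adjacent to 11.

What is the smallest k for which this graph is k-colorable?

The cycle 1-4-3-11-10-9-2-1 has odd length 7, so it cannot be 2-colored; at least 3 colors are needed.
One proper 3-coloring: 1=blue, 2=red, 3=blue, 4=red, 5=red, 6=blue, 7=blue, 8=red, 9=blue, 10=green, 11=red. Each edge has distinct colors on its endpoints.

3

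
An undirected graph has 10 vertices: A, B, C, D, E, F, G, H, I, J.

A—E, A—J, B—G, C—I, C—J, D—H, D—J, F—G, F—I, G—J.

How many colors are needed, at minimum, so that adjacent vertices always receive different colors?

The cycle F-G-J-C-I-F has odd length 5, so it cannot be 2-colored; at least 3 colors are needed.
3 colors suffice: color 1 → {B, E, F, H, J}; color 2 → {A, C, D, G}; color 3 → {I}. No two adjacent vertices share a color.

3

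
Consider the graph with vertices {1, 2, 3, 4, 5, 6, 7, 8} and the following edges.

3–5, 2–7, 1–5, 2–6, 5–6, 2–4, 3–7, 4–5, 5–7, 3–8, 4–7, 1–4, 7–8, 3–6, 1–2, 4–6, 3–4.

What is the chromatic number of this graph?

3, 4, 5, 7 are mutually adjacent (a clique of size 4), so at least 4 colors are needed.
A valid assignment using 4 colors: 1=green, 2=blue, 3=yellow, 4=red, 5=blue, 6=green, 7=green, 8=red. No two adjacent vertices share a color.

4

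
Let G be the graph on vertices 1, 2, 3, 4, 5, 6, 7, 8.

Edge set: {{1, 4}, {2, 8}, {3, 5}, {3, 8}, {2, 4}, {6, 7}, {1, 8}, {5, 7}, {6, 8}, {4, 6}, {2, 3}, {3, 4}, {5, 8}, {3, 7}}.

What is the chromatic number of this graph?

3

3, 5, 7 form a triangle, so at least 3 colors are needed.
3 colors suffice: color red → {4, 7, 8}; color blue → {1, 3, 6}; color green → {2, 5}. No two adjacent vertices share a color.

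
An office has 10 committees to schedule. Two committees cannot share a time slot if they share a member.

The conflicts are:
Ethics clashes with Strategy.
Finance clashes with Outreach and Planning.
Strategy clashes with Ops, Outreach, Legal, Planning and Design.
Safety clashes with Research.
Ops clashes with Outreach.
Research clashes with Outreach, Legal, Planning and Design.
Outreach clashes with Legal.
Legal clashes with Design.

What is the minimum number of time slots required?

3

Strategy, Outreach, Legal pairwise conflict, so at least 3 time slots are needed.
3 time slots suffice: Ethics=2, Finance=1, Strategy=1, Safety=2, Ops=3, Research=1, Outreach=2, Legal=3, Planning=2, Design=2. No two conflicting committees share a time slot.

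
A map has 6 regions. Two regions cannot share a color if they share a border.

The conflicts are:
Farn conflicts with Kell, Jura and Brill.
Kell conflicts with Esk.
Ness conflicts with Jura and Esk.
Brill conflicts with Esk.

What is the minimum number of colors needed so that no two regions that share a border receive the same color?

The cycle Farn-Kell-Esk-Ness-Jura-Farn has odd length 5, so it cannot be 2-colored; at least 3 colors are needed.
3 colors suffice: color 1 → {Farn, Esk}; color 2 → {Kell, Ness, Brill}; color 3 → {Jura}. No two conflicting regions share a color.

3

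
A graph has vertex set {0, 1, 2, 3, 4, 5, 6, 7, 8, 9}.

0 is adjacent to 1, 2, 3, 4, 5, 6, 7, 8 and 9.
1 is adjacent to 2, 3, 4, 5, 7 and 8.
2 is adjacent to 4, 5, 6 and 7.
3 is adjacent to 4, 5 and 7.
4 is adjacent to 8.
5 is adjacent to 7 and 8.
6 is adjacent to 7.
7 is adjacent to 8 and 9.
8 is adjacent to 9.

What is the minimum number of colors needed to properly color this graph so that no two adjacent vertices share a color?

5

0, 1, 3, 5, 7 are pairwise adjacent (a clique of size 5), so at least 5 colors are needed.
5 colors suffice: 0=a, 1=c, 2=e, 3=e, 4=b, 5=d, 6=c, 7=b, 8=e, 9=c. No two adjacent vertices share a color.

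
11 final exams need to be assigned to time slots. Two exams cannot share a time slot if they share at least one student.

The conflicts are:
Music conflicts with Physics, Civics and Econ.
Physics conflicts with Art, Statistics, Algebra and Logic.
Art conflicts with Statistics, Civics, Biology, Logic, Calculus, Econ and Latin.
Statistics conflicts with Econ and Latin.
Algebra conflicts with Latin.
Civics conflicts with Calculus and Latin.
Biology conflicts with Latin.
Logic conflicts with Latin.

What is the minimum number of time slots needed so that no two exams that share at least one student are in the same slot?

3

Art, Civics, Calculus pairwise conflict, so at least 3 time slots are needed.
3 time slots suffice: time slot 1 → {Music, Art, Algebra}; time slot 2 → {Physics, Calculus, Econ, Latin}; time slot 3 → {Statistics, Civics, Biology, Logic}. No two conflicting exams share a time slot.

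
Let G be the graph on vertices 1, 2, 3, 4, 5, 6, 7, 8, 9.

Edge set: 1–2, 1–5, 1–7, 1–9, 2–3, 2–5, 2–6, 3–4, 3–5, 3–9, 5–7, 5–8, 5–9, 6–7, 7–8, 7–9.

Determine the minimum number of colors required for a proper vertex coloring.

4

1, 5, 7, 9 form a clique, so at least 4 colors are needed.
4 colors suffice: 1=green, 2=yellow, 3=blue, 4=red, 5=red, 6=red, 7=blue, 8=green, 9=yellow. No two adjacent vertices share a color.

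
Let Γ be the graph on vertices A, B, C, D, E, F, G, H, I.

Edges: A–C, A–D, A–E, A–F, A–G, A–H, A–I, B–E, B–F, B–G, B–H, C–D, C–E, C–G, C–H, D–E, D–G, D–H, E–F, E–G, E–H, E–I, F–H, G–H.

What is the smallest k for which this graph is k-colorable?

6

A, C, D, E, G, H are pairwise adjacent (a clique of size 6), so at least 6 colors are needed.
6 colors suffice: color 1 → {E}; color 2 → {H, I}; color 3 → {A, B}; color 4 → {F, G}; color 5 → {D}; color 6 → {C}. No two adjacent vertices share a color.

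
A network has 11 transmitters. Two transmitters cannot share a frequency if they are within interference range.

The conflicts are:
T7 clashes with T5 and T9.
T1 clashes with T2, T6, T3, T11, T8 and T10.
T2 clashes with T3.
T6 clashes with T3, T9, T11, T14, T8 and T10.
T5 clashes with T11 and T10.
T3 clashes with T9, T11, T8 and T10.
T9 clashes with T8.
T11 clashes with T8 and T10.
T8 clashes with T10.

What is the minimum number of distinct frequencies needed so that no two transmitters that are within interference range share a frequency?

6

T1, T6, T3, T11, T8, T10 pairwise conflict, so at least 6 frequencies are needed.
6 frequencies suffice: frequency 1 → {T2, T6, T5}; frequency 2 → {T7, T3, T14}; frequency 3 → {T1, T9}; frequency 4 → {T11}; frequency 5 → {T8}; frequency 6 → {T10}. Every pair that conflicts lands in different frequencies.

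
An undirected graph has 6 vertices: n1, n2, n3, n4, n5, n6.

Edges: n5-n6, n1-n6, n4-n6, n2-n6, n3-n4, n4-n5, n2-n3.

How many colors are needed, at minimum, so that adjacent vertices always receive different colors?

3

n4, n5, n6 form a triangle, so at least 3 colors are needed.
3 colors suffice: color 1 → {n3, n6}; color 2 → {n1, n2, n4}; color 3 → {n5}. Every edge joins two different colors.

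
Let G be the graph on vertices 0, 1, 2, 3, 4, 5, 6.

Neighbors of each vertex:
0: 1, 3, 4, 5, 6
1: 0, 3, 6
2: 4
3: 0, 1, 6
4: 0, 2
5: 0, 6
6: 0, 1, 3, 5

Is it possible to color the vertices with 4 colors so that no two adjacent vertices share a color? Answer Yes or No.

Yes

The chromatic number is 4. 0, 1, 3, 6 are mutually adjacent (a clique of size 4), so at least 4 colors are needed.
4 colors suffice: color red → {0, 2}; color blue → {4, 6}; color green → {1, 5}; color yellow → {3}.
That is already a proper 4-coloring.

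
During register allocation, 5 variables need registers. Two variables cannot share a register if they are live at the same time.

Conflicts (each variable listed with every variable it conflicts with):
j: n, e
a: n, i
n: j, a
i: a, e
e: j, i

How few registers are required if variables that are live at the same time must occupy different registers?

3

The cycle e-j-n-a-i-e has odd length 5, so it cannot be 2-colored; at least 3 registers are needed.
3 registers suffice: register 1 → {n, i}; register 2 → {j, a}; register 3 → {e}. Every pair that conflicts lands in different registers.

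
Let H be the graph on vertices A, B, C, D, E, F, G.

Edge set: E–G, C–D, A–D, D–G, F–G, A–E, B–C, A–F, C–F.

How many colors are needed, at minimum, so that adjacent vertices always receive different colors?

C and D are adjacent, so at least 2 colors are needed.
2 colors suffice: color 1 → {A, C, G}; color 2 → {B, D, E, F}. Each edge has distinct colors on its endpoints.

2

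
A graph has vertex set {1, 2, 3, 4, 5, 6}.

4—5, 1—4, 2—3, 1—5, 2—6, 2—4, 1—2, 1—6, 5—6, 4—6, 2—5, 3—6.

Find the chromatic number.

1, 2, 4, 5, 6 form a clique, so at least 5 colors are needed.
5 colors suffice: 1=e, 2=b, 3=c, 4=d, 5=c, 6=a. Each edge has distinct colors on its endpoints.

5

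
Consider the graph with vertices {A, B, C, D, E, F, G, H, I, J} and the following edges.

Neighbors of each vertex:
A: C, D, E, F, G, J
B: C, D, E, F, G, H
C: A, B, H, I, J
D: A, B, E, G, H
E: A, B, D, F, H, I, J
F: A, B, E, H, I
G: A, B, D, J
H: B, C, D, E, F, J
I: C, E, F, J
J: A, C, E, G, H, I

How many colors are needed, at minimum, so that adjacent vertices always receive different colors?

4

B, E, F, H are pairwise adjacent (a clique of size 4), so at least 4 colors are needed.
4 colors suffice: color 1 → {C, E, G}; color 2 → {A, H, I}; color 3 → {B, J}; color 4 → {D, F}. Every edge joins two different colors.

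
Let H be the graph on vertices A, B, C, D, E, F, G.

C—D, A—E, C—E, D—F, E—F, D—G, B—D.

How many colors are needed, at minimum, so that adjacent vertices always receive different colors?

E and F are adjacent, so at least 2 colors are needed.
2 colors suffice: color 1 → {D, E}; color 2 → {A, B, C, F, G}. Each edge has distinct colors on its endpoints.

2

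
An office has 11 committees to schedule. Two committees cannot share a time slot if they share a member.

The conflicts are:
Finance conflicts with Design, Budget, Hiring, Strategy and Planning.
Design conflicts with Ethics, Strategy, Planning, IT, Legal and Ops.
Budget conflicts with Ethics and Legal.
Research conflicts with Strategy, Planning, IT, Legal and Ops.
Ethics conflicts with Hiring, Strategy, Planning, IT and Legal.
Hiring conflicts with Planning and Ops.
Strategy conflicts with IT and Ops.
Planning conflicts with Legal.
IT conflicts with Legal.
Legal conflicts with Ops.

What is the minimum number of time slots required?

4

Design, Ethics, IT, Legal pairwise conflict, so at least 4 time slots are needed.
4 time slots suffice: time slot 1 → {Hiring, Strategy, Legal}; time slot 2 → {Design, Budget, Research}; time slot 3 → {Finance, Ethics, Ops}; time slot 4 → {Planning, IT}. No two conflicting committees share a time slot.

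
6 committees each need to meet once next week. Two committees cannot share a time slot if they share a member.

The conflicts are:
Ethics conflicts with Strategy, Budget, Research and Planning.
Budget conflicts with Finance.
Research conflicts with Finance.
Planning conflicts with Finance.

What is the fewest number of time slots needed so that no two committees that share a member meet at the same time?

Ethics and Strategy conflict, so at least 2 time slots are needed.
2 time slots suffice: Ethics=1, Strategy=2, Budget=2, Research=2, Planning=2, Finance=1. Each listed conflict is separated.

2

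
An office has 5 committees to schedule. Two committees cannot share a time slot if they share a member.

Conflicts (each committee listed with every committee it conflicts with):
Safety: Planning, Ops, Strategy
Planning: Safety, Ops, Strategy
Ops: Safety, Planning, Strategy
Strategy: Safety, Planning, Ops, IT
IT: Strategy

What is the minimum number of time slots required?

Safety, Planning, Ops, Strategy pairwise conflict, so at least 4 time slots are needed.
A valid assignment using 4 time slots: Safety=2, Planning=3, Ops=4, Strategy=1, IT=2. No two conflicting committees share a time slot.

4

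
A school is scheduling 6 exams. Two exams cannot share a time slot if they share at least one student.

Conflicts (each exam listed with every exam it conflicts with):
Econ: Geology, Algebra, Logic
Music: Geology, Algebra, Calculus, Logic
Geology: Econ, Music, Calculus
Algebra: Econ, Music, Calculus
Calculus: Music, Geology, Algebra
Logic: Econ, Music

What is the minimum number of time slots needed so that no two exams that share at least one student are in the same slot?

3

Music, Geology, Calculus are mutually in conflict, so at least 3 time slots are needed.
A valid assignment using 3 time slots: Econ=1, Music=1, Geology=3, Algebra=3, Calculus=2, Logic=2. Each listed conflict is separated.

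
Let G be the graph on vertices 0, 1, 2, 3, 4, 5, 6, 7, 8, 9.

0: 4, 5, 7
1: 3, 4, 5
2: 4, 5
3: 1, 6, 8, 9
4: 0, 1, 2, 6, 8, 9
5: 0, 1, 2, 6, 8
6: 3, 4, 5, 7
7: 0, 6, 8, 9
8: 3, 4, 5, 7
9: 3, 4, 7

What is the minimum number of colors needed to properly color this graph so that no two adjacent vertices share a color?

2

3 and 8 are adjacent, so at least 2 colors are needed.
2 colors suffice: 0=b, 1=b, 2=b, 3=a, 4=a, 5=a, 6=b, 7=a, 8=b, 9=b. No two adjacent vertices share a color.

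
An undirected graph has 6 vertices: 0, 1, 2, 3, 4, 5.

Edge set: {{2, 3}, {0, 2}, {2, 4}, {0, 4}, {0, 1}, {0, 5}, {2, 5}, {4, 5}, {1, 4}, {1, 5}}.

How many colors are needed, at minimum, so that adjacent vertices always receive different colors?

4

0, 1, 4, 5 are pairwise adjacent (a clique of size 4), so at least 4 colors are needed.
4 colors suffice: color red → {0, 3}; color blue → {4}; color green → {5}; color yellow → {1, 2}. Every edge joins two different colors.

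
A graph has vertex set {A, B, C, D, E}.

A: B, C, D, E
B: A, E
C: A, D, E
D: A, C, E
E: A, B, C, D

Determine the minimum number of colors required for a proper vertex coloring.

4

A, C, D, E form a clique, so at least 4 colors are needed.
A valid assignment using 4 colors: A=red, B=green, C=green, D=yellow, E=blue. Each edge has distinct colors on its endpoints.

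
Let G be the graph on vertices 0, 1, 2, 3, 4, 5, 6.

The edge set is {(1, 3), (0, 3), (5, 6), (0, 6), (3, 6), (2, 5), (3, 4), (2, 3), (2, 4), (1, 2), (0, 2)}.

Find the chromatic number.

0, 2, 3 are mutually adjacent, so at least 3 colors are needed.
3 colors suffice: 0=green, 1=green, 2=red, 3=blue, 4=green, 5=blue, 6=red. Each edge has distinct colors on its endpoints.

3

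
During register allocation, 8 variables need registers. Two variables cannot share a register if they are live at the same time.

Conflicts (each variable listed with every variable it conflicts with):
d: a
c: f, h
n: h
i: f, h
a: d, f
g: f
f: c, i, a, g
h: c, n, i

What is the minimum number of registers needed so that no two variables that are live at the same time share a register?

2

a and f conflict, so at least 2 registers are needed.
A valid assignment using 2 registers: d=1, c=2, n=2, i=2, a=2, g=2, f=1, h=1. No two conflicting variables share a register.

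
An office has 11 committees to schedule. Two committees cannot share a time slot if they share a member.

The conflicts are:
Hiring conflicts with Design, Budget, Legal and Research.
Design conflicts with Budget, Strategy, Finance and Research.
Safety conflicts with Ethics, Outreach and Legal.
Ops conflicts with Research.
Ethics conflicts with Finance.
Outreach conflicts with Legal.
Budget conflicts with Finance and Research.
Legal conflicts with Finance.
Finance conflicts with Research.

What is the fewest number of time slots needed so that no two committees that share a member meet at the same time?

Hiring, Design, Budget, Research all conflict with each other, so at least 4 time slots are needed.
4 time slots suffice: time slot 1 → {Hiring, Safety, Ops, Strategy, Finance}; time slot 2 → {Ethics, Legal, Research}; time slot 3 → {Design, Outreach}; time slot 4 → {Budget}. Every pair that conflicts lands in different time slots.

4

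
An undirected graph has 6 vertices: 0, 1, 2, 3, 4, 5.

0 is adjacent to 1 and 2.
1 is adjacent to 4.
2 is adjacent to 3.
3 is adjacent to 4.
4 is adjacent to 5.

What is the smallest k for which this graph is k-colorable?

The cycle 2-0-1-4-3-2 has odd length 5, so it cannot be 2-colored; at least 3 colors are needed.
3 colors suffice: color a → {2, 4}; color b → {1, 3, 5}; color c → {0}. Every edge joins two different colors.

3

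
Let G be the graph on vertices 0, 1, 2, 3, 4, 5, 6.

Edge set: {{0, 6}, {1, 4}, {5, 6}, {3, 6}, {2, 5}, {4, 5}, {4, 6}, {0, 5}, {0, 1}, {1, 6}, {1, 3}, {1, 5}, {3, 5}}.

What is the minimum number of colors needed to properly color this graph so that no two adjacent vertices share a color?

4

1, 3, 5, 6 are mutually adjacent (a clique of size 4), so at least 4 colors are needed.
4 colors suffice: 0=d, 1=b, 2=b, 3=d, 4=d, 5=a, 6=c. Each edge has distinct colors on its endpoints.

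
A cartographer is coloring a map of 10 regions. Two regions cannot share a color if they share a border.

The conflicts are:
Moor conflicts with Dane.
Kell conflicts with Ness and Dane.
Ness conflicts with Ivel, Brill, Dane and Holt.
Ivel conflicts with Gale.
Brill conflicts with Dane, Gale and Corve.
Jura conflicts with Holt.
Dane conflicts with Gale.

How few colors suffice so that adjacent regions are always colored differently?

3

Brill, Dane, Gale are mutually in conflict, so at least 3 colors are needed.
A valid assignment using 3 colors: Moor=1, Kell=3, Ness=1, Ivel=2, Brill=3, Jura=1, Dane=2, Gale=1, Corve=1, Holt=2. No two conflicting regions share a color.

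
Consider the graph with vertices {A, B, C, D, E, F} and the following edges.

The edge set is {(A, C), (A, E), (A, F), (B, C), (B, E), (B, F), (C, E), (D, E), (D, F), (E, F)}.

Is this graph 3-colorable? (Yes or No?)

Yes

The chromatic number is 3. B, C, E form a triangle, so at least 3 colors are needed.
A valid assignment using 3 colors: A=green, B=green, C=blue, D=green, E=red, F=blue.
That is already a proper 3-coloring.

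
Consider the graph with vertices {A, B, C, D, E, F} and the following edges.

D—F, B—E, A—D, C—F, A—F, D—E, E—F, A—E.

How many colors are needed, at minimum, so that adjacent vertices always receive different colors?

A, D, E, F form a clique, so at least 4 colors are needed.
4 colors suffice: color red → {B, F}; color blue → {C, E}; color green → {A}; color yellow → {D}. No two adjacent vertices share a color.

4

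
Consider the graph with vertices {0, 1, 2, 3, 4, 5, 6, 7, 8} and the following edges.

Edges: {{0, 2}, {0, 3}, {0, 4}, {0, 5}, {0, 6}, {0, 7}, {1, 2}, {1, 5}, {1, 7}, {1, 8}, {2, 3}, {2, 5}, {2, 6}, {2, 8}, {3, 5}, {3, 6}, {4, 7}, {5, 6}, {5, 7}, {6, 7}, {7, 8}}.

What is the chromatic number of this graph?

0, 2, 3, 5, 6 form a clique, so at least 5 colors are needed.
5 colors suffice: color a → {2, 7}; color b → {0, 1}; color c → {4, 5, 8}; color d → {6}; color e → {3}. No two adjacent vertices share a color.

5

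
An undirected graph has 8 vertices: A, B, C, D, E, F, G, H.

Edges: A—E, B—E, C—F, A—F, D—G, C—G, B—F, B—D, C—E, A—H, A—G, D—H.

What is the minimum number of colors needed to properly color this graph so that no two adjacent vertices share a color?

The cycle B-F-C-G-D-B has odd length 5, so it cannot be 2-colored; at least 3 colors are needed.
3 colors suffice: color 1 → {A, C, D}; color 2 → {E, F, G, H}; color 3 → {B}. Each edge has distinct colors on its endpoints.

3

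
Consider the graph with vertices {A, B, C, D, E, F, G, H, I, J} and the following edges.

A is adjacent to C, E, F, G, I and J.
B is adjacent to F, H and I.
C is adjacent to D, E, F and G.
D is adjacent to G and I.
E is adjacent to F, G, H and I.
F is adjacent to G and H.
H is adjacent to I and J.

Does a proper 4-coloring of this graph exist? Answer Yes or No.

A, C, E, F, G are mutually adjacent (a clique of size 5), so at least 5 colors are needed.
So 4 colors are not enough.

No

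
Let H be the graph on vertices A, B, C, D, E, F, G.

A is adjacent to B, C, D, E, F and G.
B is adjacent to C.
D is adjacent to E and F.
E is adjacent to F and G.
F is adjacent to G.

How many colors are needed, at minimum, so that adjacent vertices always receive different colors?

4

A, E, F, G form a clique, so at least 4 colors are needed.
4 colors suffice: color 1 → {A}; color 2 → {B, F}; color 3 → {C, E}; color 4 → {D, G}. No two adjacent vertices share a color.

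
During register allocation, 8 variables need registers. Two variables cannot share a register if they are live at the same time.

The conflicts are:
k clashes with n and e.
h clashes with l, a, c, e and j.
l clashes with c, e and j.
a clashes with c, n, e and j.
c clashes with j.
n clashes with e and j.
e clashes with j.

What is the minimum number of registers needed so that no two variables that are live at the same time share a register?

4

h, l, c, j are mutually in conflict, so at least 4 registers are needed.
4 registers suffice: register 1 → {k, j}; register 2 → {c, e}; register 3 → {h, n}; register 4 → {l, a}. No two conflicting variables share a register.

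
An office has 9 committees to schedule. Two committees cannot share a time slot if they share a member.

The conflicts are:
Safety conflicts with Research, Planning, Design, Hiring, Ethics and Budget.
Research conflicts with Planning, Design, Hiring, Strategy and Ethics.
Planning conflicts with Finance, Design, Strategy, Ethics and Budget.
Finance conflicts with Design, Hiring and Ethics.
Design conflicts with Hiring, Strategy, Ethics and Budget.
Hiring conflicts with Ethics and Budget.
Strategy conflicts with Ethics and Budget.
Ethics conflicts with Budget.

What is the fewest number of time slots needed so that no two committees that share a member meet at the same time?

Research, Planning, Design, Strategy, Ethics pairwise conflict, so at least 5 time slots are needed.
Using 5 time slots: Safety=5, Research=4, Planning=3, Finance=4, Design=1, Hiring=3, Strategy=5, Ethics=2, Budget=4. Every pair that conflicts lands in different time slots.

5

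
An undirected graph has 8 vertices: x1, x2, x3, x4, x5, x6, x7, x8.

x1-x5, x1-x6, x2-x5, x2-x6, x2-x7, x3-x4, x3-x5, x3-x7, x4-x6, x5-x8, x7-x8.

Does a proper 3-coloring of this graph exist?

The chromatic number is 3. The cycle x4-x6-x1-x5-x3-x4 has odd length 5, so it cannot be 2-colored; at least 3 colors are needed.
3 colors suffice: color 1 → {x5, x6, x7}; color 2 → {x1, x2, x3, x8}; color 3 → {x4}.
That is already a proper 3-coloring.

Yes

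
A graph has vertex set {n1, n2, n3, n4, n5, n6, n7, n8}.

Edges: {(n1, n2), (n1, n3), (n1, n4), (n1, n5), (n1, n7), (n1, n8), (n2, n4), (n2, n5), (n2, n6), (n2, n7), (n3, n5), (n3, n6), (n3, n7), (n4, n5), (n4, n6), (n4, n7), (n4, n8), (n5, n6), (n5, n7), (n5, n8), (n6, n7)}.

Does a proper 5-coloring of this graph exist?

The chromatic number is 5. n1, n2, n4, n5, n7 form a clique, so at least 5 colors are needed.
5 colors suffice: color 1 → {n5}; color 2 → {n1, n6}; color 3 → {n7, n8}; color 4 → {n3, n4}; color 5 → {n2}.
That is already a proper 5-coloring.

Yes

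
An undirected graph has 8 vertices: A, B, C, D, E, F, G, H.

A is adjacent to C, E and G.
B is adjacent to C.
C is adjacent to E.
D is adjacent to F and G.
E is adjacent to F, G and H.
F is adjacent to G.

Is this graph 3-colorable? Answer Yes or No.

Yes

The chromatic number is 3. E, F, G form a triangle, so at least 3 colors are needed.
3 colors suffice: color 1 → {B, D, E}; color 2 → {C, G, H}; color 3 → {A, F}.
That is already a proper 3-coloring.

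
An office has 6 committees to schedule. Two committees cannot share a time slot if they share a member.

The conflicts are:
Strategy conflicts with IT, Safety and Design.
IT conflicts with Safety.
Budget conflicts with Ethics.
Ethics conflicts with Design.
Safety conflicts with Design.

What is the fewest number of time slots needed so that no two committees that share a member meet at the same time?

Strategy, Safety, Design all conflict with each other, so at least 3 time slots are needed.
3 time slots suffice: Strategy=3, IT=1, Budget=1, Ethics=2, Safety=2, Design=1. Each listed conflict is separated.

3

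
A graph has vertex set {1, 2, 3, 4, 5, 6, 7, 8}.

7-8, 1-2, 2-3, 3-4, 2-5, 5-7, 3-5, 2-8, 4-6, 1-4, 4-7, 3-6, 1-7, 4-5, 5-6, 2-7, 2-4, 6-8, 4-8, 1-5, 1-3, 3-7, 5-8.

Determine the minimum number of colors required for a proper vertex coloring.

1, 2, 3, 4, 5, 7 are pairwise adjacent (a clique of size 6), so at least 6 colors are needed.
6 colors suffice: 1=f, 2=e, 3=d, 4=b, 5=a, 6=c, 7=c, 8=d. Every edge joins two different colors.

6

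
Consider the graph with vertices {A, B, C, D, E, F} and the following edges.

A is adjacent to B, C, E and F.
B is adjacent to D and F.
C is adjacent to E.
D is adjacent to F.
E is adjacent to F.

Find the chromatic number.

A, C, E are pairwise adjacent, so at least 3 colors are needed.
3 colors suffice: A=blue, B=green, C=red, D=blue, E=green, F=red. No two adjacent vertices share a color.

3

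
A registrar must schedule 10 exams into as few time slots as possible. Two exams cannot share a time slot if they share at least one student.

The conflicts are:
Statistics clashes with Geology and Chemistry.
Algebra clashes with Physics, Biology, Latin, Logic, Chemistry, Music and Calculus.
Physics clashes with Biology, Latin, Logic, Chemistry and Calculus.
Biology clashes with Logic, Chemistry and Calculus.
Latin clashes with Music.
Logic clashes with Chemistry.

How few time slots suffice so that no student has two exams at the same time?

Algebra, Physics, Biology, Logic, Chemistry pairwise conflict, so at least 5 time slots are needed.
5 time slots suffice: time slot 1 → {Statistics, Algebra}; time slot 2 → {Physics, Geology, Music}; time slot 3 → {Latin, Chemistry, Calculus}; time slot 4 → {Biology}; time slot 5 → {Logic}. Every pair that conflicts lands in different time slots.

5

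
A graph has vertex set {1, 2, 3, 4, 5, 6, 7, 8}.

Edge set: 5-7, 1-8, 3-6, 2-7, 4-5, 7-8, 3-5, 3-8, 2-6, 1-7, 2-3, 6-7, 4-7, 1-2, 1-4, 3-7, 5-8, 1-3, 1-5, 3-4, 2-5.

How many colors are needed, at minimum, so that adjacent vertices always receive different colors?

1, 3, 4, 5, 7 are mutually adjacent (a clique of size 5), so at least 5 colors are needed.
5 colors suffice: color red → {3}; color blue → {7}; color green → {5, 6}; color yellow → {1}; color purple → {2, 4, 8}. Every edge joins two different colors.

5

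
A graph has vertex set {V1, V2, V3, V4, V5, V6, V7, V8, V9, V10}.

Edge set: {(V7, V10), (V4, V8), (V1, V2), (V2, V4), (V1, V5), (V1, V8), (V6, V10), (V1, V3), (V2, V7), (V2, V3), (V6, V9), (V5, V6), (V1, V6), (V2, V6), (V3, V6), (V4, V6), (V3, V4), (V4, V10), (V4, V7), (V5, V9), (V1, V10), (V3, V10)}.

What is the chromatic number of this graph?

V1, V2, V3, V6 form a clique, so at least 4 colors are needed.
A valid assignment using 4 colors: V1=B, V2=G, V3=Y, V4=B, V5=G, V6=R, V7=R, V8=R, V9=B, V10=G. Every edge joins two different colors.

4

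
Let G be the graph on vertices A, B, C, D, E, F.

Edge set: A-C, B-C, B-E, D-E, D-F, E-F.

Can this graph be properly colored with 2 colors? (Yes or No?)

D, E, F form a triangle, so at least 3 colors are needed.
So 2 colors are not enough.

No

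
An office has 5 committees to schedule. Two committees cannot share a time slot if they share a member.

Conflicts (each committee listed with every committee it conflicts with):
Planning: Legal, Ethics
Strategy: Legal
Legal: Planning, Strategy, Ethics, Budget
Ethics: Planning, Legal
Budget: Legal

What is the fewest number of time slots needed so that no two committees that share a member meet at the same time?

Planning, Legal, Ethics are mutually in conflict, so at least 3 time slots are needed.
3 time slots suffice: time slot 1 → {Legal}; time slot 2 → {Planning, Strategy, Budget}; time slot 3 → {Ethics}. Every pair that conflicts lands in different time slots.

3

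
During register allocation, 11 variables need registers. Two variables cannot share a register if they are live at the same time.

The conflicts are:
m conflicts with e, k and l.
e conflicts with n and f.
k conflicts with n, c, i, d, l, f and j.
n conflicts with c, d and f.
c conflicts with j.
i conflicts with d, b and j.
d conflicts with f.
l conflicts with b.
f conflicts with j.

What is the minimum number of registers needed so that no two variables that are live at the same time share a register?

4

k, n, d, f all conflict with each other, so at least 4 registers are needed.
4 registers suffice: register 1 → {e, k, b}; register 2 → {m, n, i}; register 3 → {c, l, f}; register 4 → {d, j}. Every pair that conflicts lands in different registers.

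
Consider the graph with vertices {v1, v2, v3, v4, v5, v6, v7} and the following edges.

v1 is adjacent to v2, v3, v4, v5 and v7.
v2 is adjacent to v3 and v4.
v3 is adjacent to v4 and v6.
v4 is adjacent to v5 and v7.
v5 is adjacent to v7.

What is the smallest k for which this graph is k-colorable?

v1, v2, v3, v4 form a clique, so at least 4 colors are needed.
4 colors suffice: v1=1, v2=4, v3=3, v4=2, v5=4, v6=1, v7=3. Each edge has distinct colors on its endpoints.

4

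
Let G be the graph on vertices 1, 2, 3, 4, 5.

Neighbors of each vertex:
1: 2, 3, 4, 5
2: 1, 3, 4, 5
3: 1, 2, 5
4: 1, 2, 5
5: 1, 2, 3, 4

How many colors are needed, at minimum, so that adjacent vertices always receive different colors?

4

1, 2, 3, 5 are mutually adjacent (a clique of size 4), so at least 4 colors are needed.
One proper 4-coloring: 1=blue, 2=red, 3=yellow, 4=yellow, 5=green. Every edge joins two different colors.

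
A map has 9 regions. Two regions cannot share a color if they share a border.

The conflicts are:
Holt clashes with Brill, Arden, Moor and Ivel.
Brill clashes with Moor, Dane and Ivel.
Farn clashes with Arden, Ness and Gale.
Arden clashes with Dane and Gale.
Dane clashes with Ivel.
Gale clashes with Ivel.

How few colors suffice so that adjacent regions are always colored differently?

3

Holt, Brill, Ivel are mutually in conflict, so at least 3 colors are needed.
A valid assignment using 3 colors: Holt=1, Brill=2, Farn=3, Arden=2, Moor=3, Ness=1, Dane=1, Gale=1, Ivel=3. Every pair that conflicts lands in different colors.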